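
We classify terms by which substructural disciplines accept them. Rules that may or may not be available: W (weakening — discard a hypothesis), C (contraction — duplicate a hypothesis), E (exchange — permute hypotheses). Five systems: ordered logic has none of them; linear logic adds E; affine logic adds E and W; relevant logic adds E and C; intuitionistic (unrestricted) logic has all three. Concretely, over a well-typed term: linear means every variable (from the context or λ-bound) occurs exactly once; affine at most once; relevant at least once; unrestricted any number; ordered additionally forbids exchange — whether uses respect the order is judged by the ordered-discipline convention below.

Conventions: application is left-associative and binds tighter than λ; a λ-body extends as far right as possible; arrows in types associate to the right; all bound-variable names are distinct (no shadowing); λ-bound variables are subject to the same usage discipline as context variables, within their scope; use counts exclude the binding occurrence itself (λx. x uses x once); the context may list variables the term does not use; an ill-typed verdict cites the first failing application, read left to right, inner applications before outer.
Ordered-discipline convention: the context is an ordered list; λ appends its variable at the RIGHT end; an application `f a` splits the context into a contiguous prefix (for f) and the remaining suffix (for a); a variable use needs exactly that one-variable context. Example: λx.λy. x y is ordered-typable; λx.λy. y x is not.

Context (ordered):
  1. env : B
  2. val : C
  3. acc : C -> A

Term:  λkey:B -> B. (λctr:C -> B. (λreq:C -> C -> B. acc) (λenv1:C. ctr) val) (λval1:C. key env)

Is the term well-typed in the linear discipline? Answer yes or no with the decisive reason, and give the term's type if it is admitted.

no — req, env1, val1 left unused
use counts: env: 1; val: 1; acc: 1; key [bound]: 1; ctr [bound]: 1; req [bound]: 0; env1 [bound]: 0; val1 [bound]: 0
uses in reading order: acc, ctr, val, key, env
typing: the term checks, with type (B -> B) -> A
summary: ordered ✗, linear ✗, affine ✓, relevant ✗, unrestricted ✓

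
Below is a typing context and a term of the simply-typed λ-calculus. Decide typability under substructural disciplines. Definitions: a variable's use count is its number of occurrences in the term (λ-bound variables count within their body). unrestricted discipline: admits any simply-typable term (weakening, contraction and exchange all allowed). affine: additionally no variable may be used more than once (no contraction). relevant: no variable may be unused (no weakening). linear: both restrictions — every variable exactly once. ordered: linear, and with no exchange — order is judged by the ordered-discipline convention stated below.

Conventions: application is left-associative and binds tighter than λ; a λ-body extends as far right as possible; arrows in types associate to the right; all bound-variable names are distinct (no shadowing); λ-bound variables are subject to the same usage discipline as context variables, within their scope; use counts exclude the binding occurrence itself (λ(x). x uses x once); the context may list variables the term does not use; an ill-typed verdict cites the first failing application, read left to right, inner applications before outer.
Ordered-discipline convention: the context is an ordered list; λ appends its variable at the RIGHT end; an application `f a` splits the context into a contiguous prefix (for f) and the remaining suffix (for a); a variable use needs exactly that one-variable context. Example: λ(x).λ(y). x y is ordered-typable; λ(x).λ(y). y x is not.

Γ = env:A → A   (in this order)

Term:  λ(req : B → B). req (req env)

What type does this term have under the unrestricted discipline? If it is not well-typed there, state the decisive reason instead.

not well-typed under unrestricted — a type mismatch blocks all five
usage: env=1, req (λ-bound)=2
uses in reading order: req, req, env
typing: ill-typed: a function awaiting B gets A → A
per-discipline verdicts: ordered ✗ | linear ✗ | affine ✗ | relevant ✗ | unrestricted ✗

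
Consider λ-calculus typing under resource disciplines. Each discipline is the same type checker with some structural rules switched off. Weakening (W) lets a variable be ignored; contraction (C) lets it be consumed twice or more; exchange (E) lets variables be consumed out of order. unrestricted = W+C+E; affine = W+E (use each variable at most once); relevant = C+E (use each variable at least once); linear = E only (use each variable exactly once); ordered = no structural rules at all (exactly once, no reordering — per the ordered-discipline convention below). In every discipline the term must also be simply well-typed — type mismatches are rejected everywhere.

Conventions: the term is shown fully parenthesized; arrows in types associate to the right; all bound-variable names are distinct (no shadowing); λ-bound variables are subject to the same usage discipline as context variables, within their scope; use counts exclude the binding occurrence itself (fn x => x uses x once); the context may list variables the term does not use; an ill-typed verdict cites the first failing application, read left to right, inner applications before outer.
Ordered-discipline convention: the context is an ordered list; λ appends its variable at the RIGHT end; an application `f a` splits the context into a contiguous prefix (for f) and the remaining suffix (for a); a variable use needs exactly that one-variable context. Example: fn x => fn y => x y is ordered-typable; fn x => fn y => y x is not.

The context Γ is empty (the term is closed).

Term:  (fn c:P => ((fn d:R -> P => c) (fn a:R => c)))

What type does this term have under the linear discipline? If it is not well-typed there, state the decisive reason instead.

not well-typed under linear — c ×2 used more than once (contraction); unused: d, a — weakening required
use counts: c (bound): 2; d (bound): 0; a (bound): 0
order of uses: c, c
typing: the term checks, with type P -> P
per-discipline verdicts: ordered ✗; linear ✗; affine ✗; relevant ✗; unrestricted ✓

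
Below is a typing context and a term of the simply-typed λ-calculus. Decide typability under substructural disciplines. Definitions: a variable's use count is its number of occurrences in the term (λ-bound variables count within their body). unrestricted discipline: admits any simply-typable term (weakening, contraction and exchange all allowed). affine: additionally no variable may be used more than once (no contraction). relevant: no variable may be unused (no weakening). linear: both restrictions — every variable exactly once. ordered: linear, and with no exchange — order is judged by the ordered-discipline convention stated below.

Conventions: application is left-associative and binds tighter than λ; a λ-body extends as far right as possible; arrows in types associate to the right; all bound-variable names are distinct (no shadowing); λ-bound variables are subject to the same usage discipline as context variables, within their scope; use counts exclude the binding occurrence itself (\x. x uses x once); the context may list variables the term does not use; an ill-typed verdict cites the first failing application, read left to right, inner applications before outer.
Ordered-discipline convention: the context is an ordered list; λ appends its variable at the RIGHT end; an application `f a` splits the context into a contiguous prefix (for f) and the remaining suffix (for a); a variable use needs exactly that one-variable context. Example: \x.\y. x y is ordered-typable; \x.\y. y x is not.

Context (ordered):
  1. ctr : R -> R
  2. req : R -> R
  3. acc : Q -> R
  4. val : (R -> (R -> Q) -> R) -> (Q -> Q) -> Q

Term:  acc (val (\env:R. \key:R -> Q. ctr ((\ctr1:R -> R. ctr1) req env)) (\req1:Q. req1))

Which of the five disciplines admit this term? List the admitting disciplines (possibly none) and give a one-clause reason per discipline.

accepted by: affine, unrestricted
variable uses: ctr: 1×, req: 1×, acc: 1×, val: 1×, env (bound): 1×, key (bound): 0×, ctr1 (bound): 1×, req1 (bound): 1×
order of uses: acc, val, ctr, ctr1, req, env, req1
typing: well-typed at R
ordered ✗ (needs weakening: key unused)
linear ✗ (needs weakening: key unused)
affine ✓ (none of ctr, req, acc, val, env, key, ctr1, req1 used more than once)
relevant ✗ (needs weakening: key unused)
unrestricted ✓ (type-checks (R) and nothing is barred)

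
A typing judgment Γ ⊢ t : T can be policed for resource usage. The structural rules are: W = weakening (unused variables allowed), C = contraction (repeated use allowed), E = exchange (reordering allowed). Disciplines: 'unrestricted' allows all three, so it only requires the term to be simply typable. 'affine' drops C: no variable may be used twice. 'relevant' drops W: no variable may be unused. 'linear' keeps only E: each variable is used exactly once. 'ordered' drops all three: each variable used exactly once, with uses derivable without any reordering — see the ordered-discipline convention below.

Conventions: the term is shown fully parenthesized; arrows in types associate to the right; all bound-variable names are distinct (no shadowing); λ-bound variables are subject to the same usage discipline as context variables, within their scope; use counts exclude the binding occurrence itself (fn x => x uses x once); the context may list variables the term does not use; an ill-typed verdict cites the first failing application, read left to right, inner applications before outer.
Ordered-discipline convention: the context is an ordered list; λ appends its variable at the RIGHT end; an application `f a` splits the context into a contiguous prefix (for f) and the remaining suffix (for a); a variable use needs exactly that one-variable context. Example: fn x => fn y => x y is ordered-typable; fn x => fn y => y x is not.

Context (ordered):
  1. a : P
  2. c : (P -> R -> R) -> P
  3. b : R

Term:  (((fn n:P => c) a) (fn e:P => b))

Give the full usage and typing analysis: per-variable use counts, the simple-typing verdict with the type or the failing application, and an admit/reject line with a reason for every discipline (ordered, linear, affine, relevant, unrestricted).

counts: a: 1, c: 1, b: 1, n (λ-bound): 0, e (λ-bound): 0
left-to-right use order: c, a, b
typing: ill-typed: an argument P -> R mismatches the expected P -> R -> R
ordered: ✗ — a type mismatch blocks all five
linear: ✗ — the type mismatch rejects it
affine: ✗ — not simply typable
relevant: ✗ — fails simple typing
unrestricted: ✗ — a type mismatch blocks all five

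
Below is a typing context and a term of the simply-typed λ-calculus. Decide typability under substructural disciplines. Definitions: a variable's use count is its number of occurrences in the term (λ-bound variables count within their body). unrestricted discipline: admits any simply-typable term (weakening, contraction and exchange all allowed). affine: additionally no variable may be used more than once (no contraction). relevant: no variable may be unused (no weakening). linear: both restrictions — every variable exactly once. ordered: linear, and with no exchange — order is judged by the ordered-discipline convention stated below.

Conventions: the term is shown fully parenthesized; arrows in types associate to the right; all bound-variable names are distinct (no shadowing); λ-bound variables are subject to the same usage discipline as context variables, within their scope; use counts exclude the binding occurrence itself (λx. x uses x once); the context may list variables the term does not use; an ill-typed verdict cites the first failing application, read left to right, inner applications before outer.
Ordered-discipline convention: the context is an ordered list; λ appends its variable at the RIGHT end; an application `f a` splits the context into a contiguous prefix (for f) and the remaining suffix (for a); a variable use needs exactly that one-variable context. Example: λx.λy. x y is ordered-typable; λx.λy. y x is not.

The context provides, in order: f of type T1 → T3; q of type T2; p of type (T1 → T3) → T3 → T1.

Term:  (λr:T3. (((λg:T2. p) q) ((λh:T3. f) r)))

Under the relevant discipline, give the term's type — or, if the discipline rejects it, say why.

not well-typed under relevant — g, h left unused
use counts: f: 1×; q: 1×; p: 1×; r (bound): 1×; g (bound): 0×; h (bound): 0×
uses in reading order: p, q, f, r
typing: the term checks, with type T3 → T3 → T1
summary: ordered ✗ · linear ✗ · affine ✓ · relevant ✗ · unrestricted ✓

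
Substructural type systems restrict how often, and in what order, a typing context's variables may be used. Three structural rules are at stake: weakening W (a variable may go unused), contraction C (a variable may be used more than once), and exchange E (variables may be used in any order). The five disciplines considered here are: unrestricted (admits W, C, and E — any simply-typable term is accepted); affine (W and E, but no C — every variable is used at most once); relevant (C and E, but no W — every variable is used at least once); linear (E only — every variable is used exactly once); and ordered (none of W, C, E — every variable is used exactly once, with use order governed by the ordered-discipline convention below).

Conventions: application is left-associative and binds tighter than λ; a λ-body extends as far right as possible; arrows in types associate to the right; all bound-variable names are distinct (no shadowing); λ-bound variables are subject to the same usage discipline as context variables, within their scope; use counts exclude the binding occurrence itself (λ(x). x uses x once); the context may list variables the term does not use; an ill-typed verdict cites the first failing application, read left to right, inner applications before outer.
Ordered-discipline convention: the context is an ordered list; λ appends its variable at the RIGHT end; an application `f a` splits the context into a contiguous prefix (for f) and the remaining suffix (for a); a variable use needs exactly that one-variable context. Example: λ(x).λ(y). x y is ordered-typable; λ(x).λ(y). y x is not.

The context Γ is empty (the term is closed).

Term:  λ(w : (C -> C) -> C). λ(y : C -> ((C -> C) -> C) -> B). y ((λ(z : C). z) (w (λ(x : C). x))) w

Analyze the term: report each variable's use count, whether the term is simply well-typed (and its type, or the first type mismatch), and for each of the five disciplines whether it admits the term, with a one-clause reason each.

usage: w (bound): 2×, y (bound): 1×, z (bound): 1×, x (bound): 1×
left-to-right use order: y, z, w, x, w
typing: well-typed — term : ((C -> C) -> C) -> (C -> ((C -> C) -> C) -> B) -> B
ordered: ✗, needs contraction — w ×2
linear: ✗, needs contraction — w ×2
affine: ✗, needs contraction — w ×2
relevant: ✓, at least one use each (w, y, z, x)
unrestricted: ✓, type-checks (((C -> C) -> C) -> (C -> ((C -> C) -> C) -> B) -> B) and nothing is barred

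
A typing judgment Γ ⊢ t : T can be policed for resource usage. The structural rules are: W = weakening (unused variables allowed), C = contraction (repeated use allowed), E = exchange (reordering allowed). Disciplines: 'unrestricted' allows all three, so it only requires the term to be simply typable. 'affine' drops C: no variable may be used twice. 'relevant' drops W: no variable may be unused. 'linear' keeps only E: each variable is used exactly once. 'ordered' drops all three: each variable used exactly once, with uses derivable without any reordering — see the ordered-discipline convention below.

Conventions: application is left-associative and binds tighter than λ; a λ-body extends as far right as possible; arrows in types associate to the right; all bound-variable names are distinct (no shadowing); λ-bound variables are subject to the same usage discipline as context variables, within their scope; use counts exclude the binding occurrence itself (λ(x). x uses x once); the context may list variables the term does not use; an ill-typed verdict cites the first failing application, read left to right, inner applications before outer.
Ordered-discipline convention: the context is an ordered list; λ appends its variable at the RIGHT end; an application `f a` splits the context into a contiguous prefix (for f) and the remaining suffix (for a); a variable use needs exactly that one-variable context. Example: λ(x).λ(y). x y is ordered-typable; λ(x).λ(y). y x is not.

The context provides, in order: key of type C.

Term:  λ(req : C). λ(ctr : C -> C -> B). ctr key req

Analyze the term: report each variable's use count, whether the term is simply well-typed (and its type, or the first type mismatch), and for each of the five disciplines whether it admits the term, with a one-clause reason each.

usage: key: 1×; req (bound): 1×; ctr (bound): 1×
uses in reading order: ctr, key, req
typing: the term checks, with type C -> (C -> C -> B) -> B
ordered: ✗ — no contiguous prefix/suffix split fits ctr, key, req
linear: ✓ — exactly-once usage across key, req, ctr
affine: ✓ — none of key, req, ctr used more than once
relevant: ✓ — at least one use each (key, req, ctr)
unrestricted: ✓ — simply typable at C -> (C -> C -> B) -> B; W, C, E all held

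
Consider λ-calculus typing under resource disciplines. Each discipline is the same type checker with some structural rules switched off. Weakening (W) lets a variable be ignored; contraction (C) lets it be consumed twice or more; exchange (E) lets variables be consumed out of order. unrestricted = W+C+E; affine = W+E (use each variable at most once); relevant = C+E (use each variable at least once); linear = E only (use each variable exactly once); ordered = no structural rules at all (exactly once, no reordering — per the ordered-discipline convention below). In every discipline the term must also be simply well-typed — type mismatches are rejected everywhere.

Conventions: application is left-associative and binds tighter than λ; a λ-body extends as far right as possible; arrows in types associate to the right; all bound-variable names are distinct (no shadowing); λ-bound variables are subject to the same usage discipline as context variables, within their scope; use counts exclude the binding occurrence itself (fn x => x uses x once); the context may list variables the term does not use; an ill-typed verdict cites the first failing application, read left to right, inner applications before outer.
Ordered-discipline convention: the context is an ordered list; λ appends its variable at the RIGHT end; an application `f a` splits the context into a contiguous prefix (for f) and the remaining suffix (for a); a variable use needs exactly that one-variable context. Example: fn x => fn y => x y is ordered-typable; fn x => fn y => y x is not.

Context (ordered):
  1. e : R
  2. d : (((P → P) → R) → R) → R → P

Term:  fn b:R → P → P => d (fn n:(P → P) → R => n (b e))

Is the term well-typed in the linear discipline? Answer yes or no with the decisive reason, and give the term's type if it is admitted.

yes — exactly-once usage across e, d, b, n; term : (R → P → P) → R → P
variable uses: e=1; d=1; b [bound]=1; n [bound]=1
uses in reading order: d, n, b, e
typing: ✓ — (R → P → P) → R → P
all disciplines: ordered ✗ · linear ✓ · affine ✓ · relevant ✓ · unrestricted ✓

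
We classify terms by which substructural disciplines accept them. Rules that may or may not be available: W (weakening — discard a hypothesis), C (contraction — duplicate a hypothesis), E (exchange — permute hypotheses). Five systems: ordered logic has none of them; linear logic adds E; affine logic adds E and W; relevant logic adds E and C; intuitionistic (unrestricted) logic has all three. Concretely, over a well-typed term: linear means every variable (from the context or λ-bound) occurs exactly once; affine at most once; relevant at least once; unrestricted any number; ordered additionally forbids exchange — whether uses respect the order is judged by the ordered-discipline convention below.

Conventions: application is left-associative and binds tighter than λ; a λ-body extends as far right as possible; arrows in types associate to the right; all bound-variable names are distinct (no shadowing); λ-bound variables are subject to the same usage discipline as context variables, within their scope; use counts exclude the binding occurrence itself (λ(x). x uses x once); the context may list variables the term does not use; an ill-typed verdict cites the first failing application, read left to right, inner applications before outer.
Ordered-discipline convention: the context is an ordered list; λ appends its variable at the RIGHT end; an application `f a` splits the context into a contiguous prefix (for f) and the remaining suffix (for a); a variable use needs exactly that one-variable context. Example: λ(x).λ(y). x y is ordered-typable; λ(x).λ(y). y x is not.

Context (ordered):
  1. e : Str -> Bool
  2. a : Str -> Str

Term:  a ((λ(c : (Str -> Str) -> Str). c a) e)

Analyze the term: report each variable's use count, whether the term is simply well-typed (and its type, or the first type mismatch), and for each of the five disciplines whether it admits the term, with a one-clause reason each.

variable uses: e ×1, a ×2, c (bound) ×1
use order (left to right): a, c, a, e
typing: ill-typed: an application expects (Str -> Str) -> Str but receives Str -> Bool
ordered ✗ (a type mismatch blocks all five)
linear ✗ (the type mismatch rejects it)
affine ✗ (not simply typable)
relevant ✗ (fails simple typing)
unrestricted ✗ (a type mismatch blocks all five)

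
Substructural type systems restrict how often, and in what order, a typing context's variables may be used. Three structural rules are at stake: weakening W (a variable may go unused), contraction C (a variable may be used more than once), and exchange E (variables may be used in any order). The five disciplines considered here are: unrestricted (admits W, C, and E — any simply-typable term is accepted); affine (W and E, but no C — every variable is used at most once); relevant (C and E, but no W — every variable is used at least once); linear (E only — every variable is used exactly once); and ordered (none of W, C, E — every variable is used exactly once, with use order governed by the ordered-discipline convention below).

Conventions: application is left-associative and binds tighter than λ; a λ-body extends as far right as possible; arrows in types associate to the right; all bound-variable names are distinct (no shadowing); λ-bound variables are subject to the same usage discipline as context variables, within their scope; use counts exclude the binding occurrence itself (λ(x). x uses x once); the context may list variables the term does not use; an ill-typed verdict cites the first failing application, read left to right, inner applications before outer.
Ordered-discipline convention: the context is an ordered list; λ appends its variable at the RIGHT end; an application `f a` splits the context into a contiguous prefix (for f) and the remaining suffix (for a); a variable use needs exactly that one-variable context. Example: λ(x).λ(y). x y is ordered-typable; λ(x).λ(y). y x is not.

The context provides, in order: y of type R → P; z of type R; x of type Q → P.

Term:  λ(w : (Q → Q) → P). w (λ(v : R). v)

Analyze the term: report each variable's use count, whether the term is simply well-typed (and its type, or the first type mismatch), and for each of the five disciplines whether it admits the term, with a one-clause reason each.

variable uses: y=0; z=0; x=0; w [bound]=1; v [bound]=1
use order (left to right): w, v
typing: ill-typed: argument of type R → R where Q → Q is required
ordered: ✗, the type mismatch rejects it
linear: ✗, not simply typable
affine: ✗, fails simple typing
relevant: ✗, a type mismatch blocks all five
unrestricted: ✗, the type mismatch rejects it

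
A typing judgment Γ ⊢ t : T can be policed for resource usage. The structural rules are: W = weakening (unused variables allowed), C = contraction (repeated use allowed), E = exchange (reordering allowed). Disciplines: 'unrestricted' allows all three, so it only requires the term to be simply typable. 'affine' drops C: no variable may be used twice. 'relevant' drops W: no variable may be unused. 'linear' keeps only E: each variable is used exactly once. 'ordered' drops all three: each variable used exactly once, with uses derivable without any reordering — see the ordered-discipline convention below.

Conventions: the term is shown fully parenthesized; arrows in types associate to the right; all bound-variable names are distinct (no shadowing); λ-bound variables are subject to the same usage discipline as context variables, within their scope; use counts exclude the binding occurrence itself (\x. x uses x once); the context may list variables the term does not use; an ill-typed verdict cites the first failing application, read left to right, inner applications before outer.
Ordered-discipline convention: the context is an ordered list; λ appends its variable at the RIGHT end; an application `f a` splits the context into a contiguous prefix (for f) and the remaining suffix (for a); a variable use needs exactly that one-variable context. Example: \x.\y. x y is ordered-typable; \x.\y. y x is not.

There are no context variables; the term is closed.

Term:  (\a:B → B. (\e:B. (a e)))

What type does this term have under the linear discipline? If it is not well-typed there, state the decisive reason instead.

term : (B → B) → B → B
use counts: a (bound): 1, e (bound): 1
left-to-right use order: a, e
typing: well-typed at (B → B) → B → B
summary: ordered ✓, linear ✓, affine ✓, relevant ✓, unrestricted ✓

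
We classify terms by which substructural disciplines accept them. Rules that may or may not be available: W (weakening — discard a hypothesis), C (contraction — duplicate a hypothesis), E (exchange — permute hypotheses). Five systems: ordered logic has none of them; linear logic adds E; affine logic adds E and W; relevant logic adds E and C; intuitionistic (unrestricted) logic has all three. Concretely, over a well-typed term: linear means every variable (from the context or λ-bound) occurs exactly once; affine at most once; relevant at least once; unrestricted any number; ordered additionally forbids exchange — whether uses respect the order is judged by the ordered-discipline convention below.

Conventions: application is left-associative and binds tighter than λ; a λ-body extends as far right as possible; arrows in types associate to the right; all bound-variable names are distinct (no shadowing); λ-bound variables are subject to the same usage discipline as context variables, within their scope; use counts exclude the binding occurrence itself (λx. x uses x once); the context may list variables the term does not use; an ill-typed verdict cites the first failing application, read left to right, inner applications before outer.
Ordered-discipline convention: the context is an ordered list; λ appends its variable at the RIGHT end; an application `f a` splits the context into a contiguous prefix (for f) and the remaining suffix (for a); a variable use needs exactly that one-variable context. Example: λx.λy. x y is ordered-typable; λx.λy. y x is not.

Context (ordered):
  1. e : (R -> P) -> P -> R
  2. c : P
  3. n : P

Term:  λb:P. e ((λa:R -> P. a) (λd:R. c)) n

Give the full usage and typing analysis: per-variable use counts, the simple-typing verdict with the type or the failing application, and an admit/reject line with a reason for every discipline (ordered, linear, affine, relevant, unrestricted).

counts: e ×1; c ×1; n ×1; b (λ-bound) ×0; a (λ-bound) ×1; d (λ-bound) ×0
uses in reading order: e, a, c, n
typing: the term checks, with type P -> R
ordered: ✗ — unused: b, d — weakening required
linear: ✗ — unused: b, d — weakening required
affine: ✓ — no duplicate uses among e, c, n, b, a, d
relevant: ✗ — unused: b, d — weakening required
unrestricted: ✓ — typability at P -> R is all that's needed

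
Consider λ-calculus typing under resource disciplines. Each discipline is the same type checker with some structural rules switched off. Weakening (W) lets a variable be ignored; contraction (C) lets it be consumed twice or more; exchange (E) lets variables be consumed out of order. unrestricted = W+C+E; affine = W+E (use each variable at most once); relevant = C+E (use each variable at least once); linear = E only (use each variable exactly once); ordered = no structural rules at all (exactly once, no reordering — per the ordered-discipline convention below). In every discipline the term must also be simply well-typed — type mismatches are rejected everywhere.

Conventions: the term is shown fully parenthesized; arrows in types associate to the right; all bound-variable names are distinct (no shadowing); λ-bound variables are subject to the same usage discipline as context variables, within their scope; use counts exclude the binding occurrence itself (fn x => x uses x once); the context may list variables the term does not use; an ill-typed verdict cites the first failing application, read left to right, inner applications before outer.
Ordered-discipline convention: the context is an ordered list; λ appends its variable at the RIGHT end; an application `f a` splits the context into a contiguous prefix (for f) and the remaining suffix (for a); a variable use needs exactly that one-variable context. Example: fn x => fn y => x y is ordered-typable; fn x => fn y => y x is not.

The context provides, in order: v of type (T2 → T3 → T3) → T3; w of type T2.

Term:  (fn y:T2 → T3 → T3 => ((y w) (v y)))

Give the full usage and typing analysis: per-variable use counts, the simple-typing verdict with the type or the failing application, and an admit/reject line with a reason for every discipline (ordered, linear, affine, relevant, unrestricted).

variable uses: v ×1, w ×1, y [bound] ×2
left-to-right use order: y, w, v, y
typing: ✓ — (T2 → T3 → T3) → T3
ordered: ✗, y ×2 used more than once (contraction)
linear: ✗, y ×2 used more than once (contraction)
affine: ✗, y ×2 used more than once (contraction)
relevant: ✓, v, w, y: all used, weakening unneeded
unrestricted: ✓, well-typed at (T2 → T3 → T3) → T3; no restrictions here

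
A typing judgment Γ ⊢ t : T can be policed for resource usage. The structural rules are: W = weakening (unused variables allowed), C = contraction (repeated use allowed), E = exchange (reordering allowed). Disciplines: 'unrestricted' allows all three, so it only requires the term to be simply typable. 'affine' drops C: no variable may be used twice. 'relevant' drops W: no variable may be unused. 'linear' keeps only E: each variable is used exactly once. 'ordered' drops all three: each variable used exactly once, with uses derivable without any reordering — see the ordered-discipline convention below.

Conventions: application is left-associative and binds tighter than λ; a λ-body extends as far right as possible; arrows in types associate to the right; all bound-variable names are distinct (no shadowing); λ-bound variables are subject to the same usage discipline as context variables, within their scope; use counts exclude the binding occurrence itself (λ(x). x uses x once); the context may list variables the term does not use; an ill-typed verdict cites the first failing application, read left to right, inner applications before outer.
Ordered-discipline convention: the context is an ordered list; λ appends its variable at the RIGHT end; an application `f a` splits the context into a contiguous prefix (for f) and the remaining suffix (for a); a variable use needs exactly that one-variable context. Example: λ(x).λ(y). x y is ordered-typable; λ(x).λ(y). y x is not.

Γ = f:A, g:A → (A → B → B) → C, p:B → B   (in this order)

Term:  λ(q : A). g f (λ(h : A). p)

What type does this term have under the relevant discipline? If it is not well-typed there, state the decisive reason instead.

not well-typed under relevant — q, h left unused
usage: f: 1×, g: 1×, p: 1×, q [bound]: 0×, h [bound]: 0×
left-to-right use order: g, f, p
typing: the term checks, with type A → C
all disciplines: ordered ✗ · linear ✗ · affine ✓ · relevant ✗ · unrestricted ✓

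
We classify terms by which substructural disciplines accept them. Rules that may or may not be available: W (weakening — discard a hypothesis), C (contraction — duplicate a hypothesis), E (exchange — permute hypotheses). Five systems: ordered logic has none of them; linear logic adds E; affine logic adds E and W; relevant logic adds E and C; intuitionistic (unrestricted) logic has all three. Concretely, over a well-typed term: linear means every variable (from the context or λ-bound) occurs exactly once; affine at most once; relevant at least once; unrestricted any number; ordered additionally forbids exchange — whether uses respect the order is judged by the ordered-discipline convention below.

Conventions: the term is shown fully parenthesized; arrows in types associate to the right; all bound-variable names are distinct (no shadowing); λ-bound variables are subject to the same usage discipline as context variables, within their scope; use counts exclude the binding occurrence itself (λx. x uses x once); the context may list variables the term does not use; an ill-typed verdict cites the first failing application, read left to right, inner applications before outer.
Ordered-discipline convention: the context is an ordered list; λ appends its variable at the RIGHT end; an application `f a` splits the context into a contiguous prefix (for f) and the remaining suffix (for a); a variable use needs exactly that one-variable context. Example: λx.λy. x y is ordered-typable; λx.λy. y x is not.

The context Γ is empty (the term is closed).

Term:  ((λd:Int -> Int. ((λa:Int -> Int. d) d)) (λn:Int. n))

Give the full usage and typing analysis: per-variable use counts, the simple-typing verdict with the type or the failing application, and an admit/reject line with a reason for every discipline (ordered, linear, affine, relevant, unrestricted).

use counts: d (bound)=2, a (bound)=0, n (bound)=1
left-to-right use order: d, d, n
typing: well-typed — term : Int -> Int
ordered: ✗ — uses contraction: d ×2; a never used (weakening)
linear: ✗ — uses contraction: d ×2; a never used (weakening)
affine: ✗ — uses contraction: d ×2
relevant: ✗ — a never used (weakening)
unrestricted: ✓ — typability at Int -> Int is all that's needed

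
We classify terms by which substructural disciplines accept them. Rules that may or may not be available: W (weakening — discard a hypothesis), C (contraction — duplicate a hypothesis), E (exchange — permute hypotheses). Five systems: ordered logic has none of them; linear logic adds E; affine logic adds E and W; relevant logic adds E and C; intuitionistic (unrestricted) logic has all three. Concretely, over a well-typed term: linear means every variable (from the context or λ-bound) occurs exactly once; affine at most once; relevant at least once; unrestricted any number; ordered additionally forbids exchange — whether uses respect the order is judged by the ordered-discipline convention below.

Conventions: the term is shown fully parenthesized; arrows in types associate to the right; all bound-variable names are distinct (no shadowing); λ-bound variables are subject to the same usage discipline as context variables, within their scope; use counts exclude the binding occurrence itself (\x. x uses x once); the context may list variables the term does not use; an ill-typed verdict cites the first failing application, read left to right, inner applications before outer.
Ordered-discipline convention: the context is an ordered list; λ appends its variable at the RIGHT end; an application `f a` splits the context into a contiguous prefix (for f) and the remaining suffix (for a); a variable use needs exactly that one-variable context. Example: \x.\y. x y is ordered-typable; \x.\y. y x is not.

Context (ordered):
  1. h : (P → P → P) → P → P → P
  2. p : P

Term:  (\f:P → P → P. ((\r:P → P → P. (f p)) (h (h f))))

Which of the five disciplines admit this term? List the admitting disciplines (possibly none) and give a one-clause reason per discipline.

accepted by: unrestricted
use counts: h=2; p=1; f (λ-bound)=2; r (λ-bound)=0
left-to-right use order: f, p, h, h, f
typing: the term checks, with type (P → P → P) → P → P
ordered: ✗, needs contraction — h ×2, f ×2; unused: r — weakening required
linear: ✗, needs contraction — h ×2, f ×2; unused: r — weakening required
affine: ✗, needs contraction — h ×2, f ×2
relevant: ✗, unused: r — weakening required
unrestricted: ✓, typability at (P → P → P) → P → P is all that's needed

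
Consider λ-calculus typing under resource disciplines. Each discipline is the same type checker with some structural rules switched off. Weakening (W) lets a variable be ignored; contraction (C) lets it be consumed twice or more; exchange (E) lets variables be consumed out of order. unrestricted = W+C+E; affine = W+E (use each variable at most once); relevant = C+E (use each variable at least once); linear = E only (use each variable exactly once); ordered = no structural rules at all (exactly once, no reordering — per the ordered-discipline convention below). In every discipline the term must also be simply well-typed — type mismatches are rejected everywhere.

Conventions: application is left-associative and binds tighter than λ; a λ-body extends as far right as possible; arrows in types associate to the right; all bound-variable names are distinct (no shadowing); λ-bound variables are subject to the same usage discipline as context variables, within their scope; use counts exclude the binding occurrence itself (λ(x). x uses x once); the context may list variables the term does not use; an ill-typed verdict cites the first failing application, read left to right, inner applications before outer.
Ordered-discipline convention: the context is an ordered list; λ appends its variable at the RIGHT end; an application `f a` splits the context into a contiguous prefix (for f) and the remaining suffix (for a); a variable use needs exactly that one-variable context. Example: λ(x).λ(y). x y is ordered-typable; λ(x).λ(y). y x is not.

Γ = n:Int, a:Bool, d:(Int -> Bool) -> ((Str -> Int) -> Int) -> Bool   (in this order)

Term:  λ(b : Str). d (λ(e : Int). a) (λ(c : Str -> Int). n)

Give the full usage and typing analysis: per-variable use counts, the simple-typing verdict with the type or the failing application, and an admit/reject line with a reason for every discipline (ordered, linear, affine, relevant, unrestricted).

usage: n: 1×, a: 1×, d: 1×, b [bound]: 0×, e [bound]: 0×, c [bound]: 0×
uses in reading order: d, a, n
typing: well-typed — term : Str -> Bool
ordered: ✗ — needs weakening: b, e, c unused
linear: ✗ — needs weakening: b, e, c unused
affine: ✓ — at most one use each (n, a, d, b, e, c)
relevant: ✗ — needs weakening: b, e, c unused
unrestricted: ✓ — type-checks (Str -> Bool) and nothing is barred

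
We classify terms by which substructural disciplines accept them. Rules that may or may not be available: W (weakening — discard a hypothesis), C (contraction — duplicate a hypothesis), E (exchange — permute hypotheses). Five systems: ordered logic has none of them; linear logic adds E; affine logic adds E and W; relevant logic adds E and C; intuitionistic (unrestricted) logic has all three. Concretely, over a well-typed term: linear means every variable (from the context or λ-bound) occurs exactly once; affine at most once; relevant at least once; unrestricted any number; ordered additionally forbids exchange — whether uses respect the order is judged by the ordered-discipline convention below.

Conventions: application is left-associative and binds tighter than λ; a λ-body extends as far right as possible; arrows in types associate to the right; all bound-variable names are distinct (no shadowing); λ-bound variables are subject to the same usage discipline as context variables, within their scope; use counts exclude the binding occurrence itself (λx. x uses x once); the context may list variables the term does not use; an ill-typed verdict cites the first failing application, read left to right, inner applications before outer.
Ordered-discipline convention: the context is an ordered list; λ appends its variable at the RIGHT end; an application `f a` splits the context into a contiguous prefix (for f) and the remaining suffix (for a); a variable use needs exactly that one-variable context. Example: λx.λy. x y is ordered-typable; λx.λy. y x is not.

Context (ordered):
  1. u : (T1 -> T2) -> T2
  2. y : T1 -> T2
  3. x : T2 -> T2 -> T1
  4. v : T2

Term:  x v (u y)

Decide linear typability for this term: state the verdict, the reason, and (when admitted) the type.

yes — each of u, y, x, v used exactly once; term : T1
use counts: u=1, y=1, x=1, v=1
use order (left to right): x, v, u, y
typing: the term checks, with type T1
per-discipline verdicts: ordered ✗, linear ✓, affine ✓, relevant ✓, unrestricted ✓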